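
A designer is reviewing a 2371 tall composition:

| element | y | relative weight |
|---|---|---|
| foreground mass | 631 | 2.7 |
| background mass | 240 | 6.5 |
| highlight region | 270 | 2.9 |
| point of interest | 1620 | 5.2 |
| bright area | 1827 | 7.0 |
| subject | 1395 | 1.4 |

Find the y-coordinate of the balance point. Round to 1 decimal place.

y ≈ 1058.9

Σw = 2.7 + 6.5 + 2.9 + 5.2 + 7.0 + 1.4 = 25.7.
y: (2.7·631 + 6.5·240 + 2.9·270 + 5.2·1620 + 7.0·1827 + 1.4·1395) / 25.7 = 27212.7 / 25.7 ≈ 1058.86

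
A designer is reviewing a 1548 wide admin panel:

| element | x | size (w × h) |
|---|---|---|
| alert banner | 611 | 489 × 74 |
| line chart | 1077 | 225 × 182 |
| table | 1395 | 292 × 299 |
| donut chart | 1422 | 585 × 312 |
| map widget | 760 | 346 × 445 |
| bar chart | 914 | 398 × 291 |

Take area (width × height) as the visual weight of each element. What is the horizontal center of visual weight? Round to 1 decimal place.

x ≈ 1087.0

Areas → weights: alert banner 489·74 = 36186, line chart 225·182 = 40950, table 292·299 = 87308, donut chart 585·312 = 182520, map widget 346·445 = 153970, bar chart 398·291 = 115818; Σw = 616752.
Σw·x = 670425748; x̄ = 670425748/616752 ≈ 1087.03.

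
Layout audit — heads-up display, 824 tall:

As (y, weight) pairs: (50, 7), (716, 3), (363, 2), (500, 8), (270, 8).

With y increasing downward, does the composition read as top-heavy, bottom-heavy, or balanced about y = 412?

top-heavy

Weights sum to 7 + 3 + 2 + 8 + 8 = 28.
Σw·y = 7·50 + 3·716 + 2·363 + 8·500 + 8·270 = 9384, so ȳ = 9384/28 ≈ 335.14.
335.1 vs midline 412 → top-heavy.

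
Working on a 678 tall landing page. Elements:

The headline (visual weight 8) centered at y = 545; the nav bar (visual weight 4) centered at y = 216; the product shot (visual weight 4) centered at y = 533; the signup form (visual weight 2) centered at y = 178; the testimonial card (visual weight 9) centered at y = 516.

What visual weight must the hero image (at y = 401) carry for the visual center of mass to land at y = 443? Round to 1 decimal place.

w ≈ 9.4

Fixed elements: Σw = 8 + 4 + 4 + 2 + 9 = 27, Σw·y = 8·545 + 4·216 + 4·533 + 2·178 + 9·516 = 12356.
Set Σw·y/Σw = 443: (12356 + 401w) = 443·(27 + w).
So w = (443·27 − 12356)/(401 − 443) = -395/-42 ≈ 9.40.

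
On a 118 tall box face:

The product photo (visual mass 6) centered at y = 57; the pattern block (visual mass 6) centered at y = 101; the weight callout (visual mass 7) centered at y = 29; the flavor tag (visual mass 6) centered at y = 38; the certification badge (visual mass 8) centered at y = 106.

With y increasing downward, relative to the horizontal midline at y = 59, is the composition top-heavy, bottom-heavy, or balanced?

bottom-heavy

Σw = 6 + 6 + 7 + 6 + 8 = 33.
y: (6·57 + 6·101 + 7·29 + 6·38 + 8·106) / 33 = 2227 / 33 ≈ 67.48
67.5 vs midline 59 → bottom-heavy.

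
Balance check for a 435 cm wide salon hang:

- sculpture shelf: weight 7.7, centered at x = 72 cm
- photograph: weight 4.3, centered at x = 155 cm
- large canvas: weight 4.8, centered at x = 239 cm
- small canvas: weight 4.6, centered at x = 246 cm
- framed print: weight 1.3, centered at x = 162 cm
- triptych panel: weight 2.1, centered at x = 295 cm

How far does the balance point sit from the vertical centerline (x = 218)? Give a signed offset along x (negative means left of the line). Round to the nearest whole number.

≈ -43 cm

Σw = 7.7 + 4.3 + 4.8 + 4.6 + 1.3 + 2.1 = 24.8.
Σw·x = 4329.8; x̄ = 4329.8/24.8 ≈ 174.59.
Offset from x = 218: 174.59 − 218 ≈ -43.41.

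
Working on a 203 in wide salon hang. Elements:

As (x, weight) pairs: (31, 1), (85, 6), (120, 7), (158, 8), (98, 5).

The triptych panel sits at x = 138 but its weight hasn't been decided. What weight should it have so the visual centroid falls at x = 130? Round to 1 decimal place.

Existing Σw = 27 (1 + 6 + 7 + 8 + 5); existing moment 1·31 + 6·85 + 7·120 + 8·158 + 5·98 = 3135.
Set Σw·x/Σw = 130: (3135 + 138w) = 130·(27 + w).
Solving: w = (130·27 − 3135) / (138 − 130) = 375 / 8 ≈ 46.87.

w ≈ 46.9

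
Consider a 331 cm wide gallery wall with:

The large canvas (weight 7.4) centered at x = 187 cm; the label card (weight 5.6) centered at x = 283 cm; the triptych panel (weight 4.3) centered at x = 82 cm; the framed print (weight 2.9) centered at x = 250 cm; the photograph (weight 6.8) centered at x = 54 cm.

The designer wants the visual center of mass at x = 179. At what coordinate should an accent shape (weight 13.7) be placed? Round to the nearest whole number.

x ≈ 210

New total weight: (7.4 + 5.6 + 4.3 + 2.9 + 6.8) + 13.7 = 40.7.
x: need Σw·x = 40.7·179 = 7285.3. Existing = 7.4·187 + 5.6·283 + 4.3·82 + 2.9·250 + 6.8·54 = 4413.4. Remainder 2871.9 / 13.7 ≈ 209.63.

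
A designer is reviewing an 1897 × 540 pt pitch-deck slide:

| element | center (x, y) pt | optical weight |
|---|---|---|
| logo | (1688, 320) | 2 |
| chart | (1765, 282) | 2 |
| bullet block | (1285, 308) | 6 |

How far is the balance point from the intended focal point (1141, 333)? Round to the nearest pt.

≈ 322 pt

Weights sum to 2 + 2 + 6 = 10.
Σw·x = 2·1688 + 2·1765 + 6·1285 = 14616, so x̄ = 14616/10 ≈ 1461.60.
Σw·y = 2·320 + 2·282 + 6·308 = 3052, so ȳ = 3052/10 ≈ 305.20.
Offset from (1141, 333): Δx ≈ 320.60, Δy ≈ -27.80; distance = √(Δx² + Δy²) ≈ 321.80.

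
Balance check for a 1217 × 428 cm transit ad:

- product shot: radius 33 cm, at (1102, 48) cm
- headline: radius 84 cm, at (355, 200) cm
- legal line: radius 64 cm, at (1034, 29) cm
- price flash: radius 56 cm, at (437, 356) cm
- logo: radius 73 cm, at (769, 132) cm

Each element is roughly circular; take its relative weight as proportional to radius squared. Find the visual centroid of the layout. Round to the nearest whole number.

(648, 164)

r² weights: product shot 33² = 1089, headline 84² = 7056, legal line 64² = 4096, price flash 56² = 3136, logo 73² = 5329. Total = 20706.
Σw·x = 1089·1102 + 7056·355 + 4096·1034 + 3136·437 + 5329·769 = 13408655, so x̄ = 13408655/20706 ≈ 647.57.
Σw·y = 1089·48 + 7056·200 + 4096·29 + 3136·356 + 5329·132 = 3402100, so ȳ = 3402100/20706 ≈ 164.31.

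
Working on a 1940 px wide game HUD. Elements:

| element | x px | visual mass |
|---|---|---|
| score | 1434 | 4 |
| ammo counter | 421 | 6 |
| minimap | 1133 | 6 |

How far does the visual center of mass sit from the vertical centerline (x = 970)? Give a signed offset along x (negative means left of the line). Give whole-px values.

Weights sum to 4 + 6 + 6 = 16.
x: (4·1434 + 6·421 + 6·1133) / 16 = 15060 / 16 ≈ 941.25
Difference: 941.25 − 970 ≈ -28.75.

≈ -29 px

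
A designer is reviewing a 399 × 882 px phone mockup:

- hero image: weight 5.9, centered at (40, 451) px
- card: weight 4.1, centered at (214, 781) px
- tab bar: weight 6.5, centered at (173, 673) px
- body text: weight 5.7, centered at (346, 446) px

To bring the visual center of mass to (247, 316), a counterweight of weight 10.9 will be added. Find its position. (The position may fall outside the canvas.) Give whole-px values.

New total weight: (5.9 + 4.1 + 6.5 + 5.7) + 10.9 = 33.1.
x: target moment 33.1×247 = 8175.7; current 5.9·40 + 4.1·214 + 6.5·173 + 5.7·346 = 4210.1; the counterweight supplies 3965.6, so x = 3965.6/10.9 ≈ 363.82.
y: target moment 33.1×316 = 10459.6; current 5.9·451 + 4.1·781 + 6.5·673 + 5.7·446 = 12779.7; the counterweight supplies -2320.1, so y = -2320.1/10.9 ≈ -212.85.

(364, -213)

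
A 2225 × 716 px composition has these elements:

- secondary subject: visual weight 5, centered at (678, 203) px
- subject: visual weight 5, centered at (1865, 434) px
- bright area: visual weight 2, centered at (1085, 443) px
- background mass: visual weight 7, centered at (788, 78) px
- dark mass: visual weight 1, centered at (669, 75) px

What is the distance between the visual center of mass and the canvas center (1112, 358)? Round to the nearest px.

Total weight = 5 + 5 + 2 + 7 + 1 = 20.
x: (5·678 + 5·1865 + 2·1085 + 7·788 + 1·669) / 20 = 21070 / 20 ≈ 1053.50
y: (5·203 + 5·434 + 2·443 + 7·78 + 1·75) / 20 = 4692 / 20 ≈ 234.60
Relative to (1112, 358): Δ = (-58.50, -123.40); |Δ| = √(-58.50² + -123.40²) ≈ 136.56.

≈ 137 px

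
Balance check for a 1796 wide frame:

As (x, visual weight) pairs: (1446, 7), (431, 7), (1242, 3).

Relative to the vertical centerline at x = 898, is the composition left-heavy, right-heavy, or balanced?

right-heavy

Total weight = 7 + 7 + 3 = 17.
x: (7·1446 + 7·431 + 3·1242) / 17 = 16865 / 17 ≈ 992.06
992.1 lies right of the midline 898, so the layout is right-heavy.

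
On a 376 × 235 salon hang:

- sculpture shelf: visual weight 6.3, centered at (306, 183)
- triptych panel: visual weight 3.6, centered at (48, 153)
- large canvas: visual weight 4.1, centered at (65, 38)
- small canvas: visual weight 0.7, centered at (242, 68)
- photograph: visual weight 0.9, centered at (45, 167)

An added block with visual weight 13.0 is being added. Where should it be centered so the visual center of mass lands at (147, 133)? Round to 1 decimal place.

(125.2, 134.3)

After adding the added block, total weight = 6.3 + 3.6 + 4.1 + 0.7 + 0.9 + 13.0 = 28.6.
x: need Σw·x = 28.6·147 = 4204.2. Existing = 6.3·306 + 3.6·48 + 4.1·65 + 0.7·242 + 0.9·45 = 2577.0. Remainder 1627.2 / 13.0 ≈ 125.17.
y: need Σw·y = 28.6·133 = 3803.8. Existing = 6.3·183 + 3.6·153 + 4.1·38 + 0.7·68 + 0.9·167 = 2057.4. Remainder 1746.4 / 13.0 ≈ 134.34.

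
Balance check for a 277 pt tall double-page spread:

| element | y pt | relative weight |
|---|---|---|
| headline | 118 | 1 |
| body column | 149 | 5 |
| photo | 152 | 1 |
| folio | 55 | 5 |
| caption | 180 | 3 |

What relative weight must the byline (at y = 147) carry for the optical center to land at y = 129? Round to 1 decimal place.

w ≈ 5.8

Fixed elements: Σw = 1 + 5 + 1 + 5 + 3 = 15, Σw·y = 1·118 + 5·149 + 1·152 + 5·55 + 3·180 = 1830.
Set Σw·y/Σw = 129: (1830 + 147w) = 129·(15 + w).
So w = (129·15 − 1830)/(147 − 129) = 105/18 ≈ 5.83.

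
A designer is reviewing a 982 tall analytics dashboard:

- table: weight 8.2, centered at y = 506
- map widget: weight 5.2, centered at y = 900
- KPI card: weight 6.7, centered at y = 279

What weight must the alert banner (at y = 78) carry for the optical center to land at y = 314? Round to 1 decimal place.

Fixed elements: Σw = 8.2 + 5.2 + 6.7 = 20.1, Σw·y = 8.2·506 + 5.2·900 + 6.7·279 = 10698.5.
Balance at y = 314 requires (10698.5 + w·78) / (20.1 + w) = 314.
Solving: w = (314·20.1 − 10698.5) / (78 − 314) = -4387.1 / -236 ≈ 18.59.

w ≈ 18.6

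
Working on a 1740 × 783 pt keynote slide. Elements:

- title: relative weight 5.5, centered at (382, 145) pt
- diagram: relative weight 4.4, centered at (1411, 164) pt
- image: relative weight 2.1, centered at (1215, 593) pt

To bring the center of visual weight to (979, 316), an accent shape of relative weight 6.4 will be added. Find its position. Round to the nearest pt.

After adding the accent shape, total weight = 5.5 + 4.4 + 2.1 + 6.4 = 18.4.
Along x: (10860.9 + 6.4·x) / 18.4 = 979 (existing moment 5.5·382 + 4.4·1411 + 2.1·1215 = 10860.9) ⇒ x = (18013.6 − 10860.9) / 6.4 ≈ 1117.61.
Along y: (2764.4 + 6.4·y) / 18.4 = 316 (existing moment 5.5·145 + 4.4·164 + 2.1·593 = 2764.4) ⇒ y = (5814.4 − 2764.4) / 6.4 ≈ 476.56.

(1118, 477)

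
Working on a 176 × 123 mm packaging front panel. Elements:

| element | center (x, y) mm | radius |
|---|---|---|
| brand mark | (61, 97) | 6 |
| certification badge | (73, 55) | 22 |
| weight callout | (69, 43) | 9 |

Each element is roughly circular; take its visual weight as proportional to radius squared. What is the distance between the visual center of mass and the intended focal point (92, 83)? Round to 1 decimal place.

r² weights: brand mark 6² = 36, certification badge 22² = 484, weight callout 9² = 81. Total = 601.
x-moment: 36·61 + 484·73 + 81·69 = 43117; centroid 43117/601 ≈ 71.74.
y-moment: 36·97 + 484·55 + 81·43 = 33595; centroid 33595/601 ≈ 55.90.
Relative to (92, 83): Δ = (-20.26, -27.10); |Δ| = √(-20.26² + -27.10²) ≈ 33.84.

≈ 33.8 mm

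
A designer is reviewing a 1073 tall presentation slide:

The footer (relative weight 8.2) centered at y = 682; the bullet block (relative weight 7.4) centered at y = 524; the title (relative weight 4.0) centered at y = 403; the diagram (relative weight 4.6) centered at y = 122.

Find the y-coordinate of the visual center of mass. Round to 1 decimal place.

y ≈ 481.1

Σw = 8.2 + 7.4 + 4.0 + 4.6 = 24.2.
Σw·y = 8.2·682 + 7.4·524 + 4.0·403 + 4.6·122 = 11643.2, so ȳ = 11643.2/24.2 ≈ 481.12.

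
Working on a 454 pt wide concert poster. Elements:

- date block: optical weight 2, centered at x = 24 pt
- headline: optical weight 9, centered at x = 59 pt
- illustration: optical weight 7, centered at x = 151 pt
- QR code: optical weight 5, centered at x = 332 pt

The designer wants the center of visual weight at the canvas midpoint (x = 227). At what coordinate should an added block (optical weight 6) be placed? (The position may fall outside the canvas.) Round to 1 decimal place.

x ≈ 547.8

With the added block, Σw becomes 2 + 9 + 7 + 5 + 6 = 29.
Along x: (3296 + 6·x) / 29 = 227 (existing moment 2·24 + 9·59 + 7·151 + 5·332 = 3296) ⇒ x = (6583 − 3296) / 6 ≈ 547.83.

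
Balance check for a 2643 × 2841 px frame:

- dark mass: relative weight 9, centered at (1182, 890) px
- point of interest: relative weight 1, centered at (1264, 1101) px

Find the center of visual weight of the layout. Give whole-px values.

(1190, 911)

Σw = 9 + 1 = 10.
Σw·x = 9·1182 + 1·1264 = 11902, so x̄ = 11902/10 ≈ 1190.20.
Σw·y = 9·890 + 1·1101 = 9111, so ȳ = 9111/10 ≈ 911.10.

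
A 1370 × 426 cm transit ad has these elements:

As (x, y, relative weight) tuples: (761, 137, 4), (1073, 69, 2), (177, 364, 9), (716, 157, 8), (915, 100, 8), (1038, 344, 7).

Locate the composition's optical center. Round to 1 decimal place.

Σw = 4 + 2 + 9 + 8 + 8 + 7 = 38.
Σw·x = 27097; x̄ = 27097/38 ≈ 713.08.
y: moment 8426 / weight 38 ≈ 221.74

(713.1, 221.7)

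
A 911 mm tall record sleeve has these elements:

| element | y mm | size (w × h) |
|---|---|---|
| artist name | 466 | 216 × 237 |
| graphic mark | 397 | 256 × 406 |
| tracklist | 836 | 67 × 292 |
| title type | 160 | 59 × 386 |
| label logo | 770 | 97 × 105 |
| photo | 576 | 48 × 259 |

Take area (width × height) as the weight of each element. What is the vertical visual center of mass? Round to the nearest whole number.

Areas: artist name 216·237 = 51192, graphic mark 256·406 = 103936, tracklist 67·292 = 19564, title type 59·386 = 22774, label logo 97·105 = 10185, photo 48·259 = 12432. Total weight = 220083.
Σw·y = 100120690; ȳ = 100120690/220083 ≈ 454.92.

y ≈ 455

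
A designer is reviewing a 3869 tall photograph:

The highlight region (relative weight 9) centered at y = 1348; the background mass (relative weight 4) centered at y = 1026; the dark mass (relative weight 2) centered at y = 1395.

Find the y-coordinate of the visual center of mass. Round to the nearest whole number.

Weights sum to 9 + 4 + 2 = 15.
Σw·y = 9·1348 + 4·1026 + 2·1395 = 19026, so ȳ = 19026/15 ≈ 1268.40.

y ≈ 1268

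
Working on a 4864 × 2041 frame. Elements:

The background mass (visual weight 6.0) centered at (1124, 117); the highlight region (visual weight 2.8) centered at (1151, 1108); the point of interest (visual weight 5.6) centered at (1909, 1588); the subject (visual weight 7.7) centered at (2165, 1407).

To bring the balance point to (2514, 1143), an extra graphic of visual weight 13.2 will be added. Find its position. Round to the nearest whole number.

(3895, 1274)

New total weight: (6.0 + 2.8 + 5.6 + 7.7) + 13.2 = 35.3.
Along x: (37327.7 + 13.2·x) / 35.3 = 2514 (existing moment 6.0·1124 + 2.8·1151 + 5.6·1909 + 7.7·2165 = 37327.7) ⇒ x = (88744.2 − 37327.7) / 13.2 ≈ 3895.19.
Along y: (23531.1 + 13.2·y) / 35.3 = 1143 (existing moment 6.0·117 + 2.8·1108 + 5.6·1588 + 7.7·1407 = 23531.1) ⇒ y = (40347.9 − 23531.1) / 13.2 ≈ 1274.00.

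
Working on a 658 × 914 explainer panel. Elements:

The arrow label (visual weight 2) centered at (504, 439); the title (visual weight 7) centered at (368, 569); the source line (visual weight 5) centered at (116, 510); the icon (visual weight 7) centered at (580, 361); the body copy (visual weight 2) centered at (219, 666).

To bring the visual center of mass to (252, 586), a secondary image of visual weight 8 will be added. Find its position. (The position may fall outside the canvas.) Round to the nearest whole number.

New total weight: (2 + 7 + 5 + 7 + 2) + 8 = 31.
x: target moment 31×252 = 7812; current 2·504 + 7·368 + 5·116 + 7·580 + 2·219 = 8662; the secondary image supplies -850, so x = -850/8 ≈ -106.25.
y: target moment 31×586 = 18166; current 2·439 + 7·569 + 5·510 + 7·361 + 2·666 = 11270; the secondary image supplies 6896, so y = 6896/8 ≈ 862.00.

(-106, 862)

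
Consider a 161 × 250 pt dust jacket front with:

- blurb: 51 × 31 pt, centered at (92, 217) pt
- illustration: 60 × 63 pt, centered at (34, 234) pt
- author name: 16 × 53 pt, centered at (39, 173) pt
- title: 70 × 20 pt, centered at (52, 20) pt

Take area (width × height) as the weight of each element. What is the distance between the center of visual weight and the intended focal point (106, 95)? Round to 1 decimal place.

≈ 105.4 pt

Areas: blurb 51·31 = 1581, illustration 60·63 = 3780, author name 16·53 = 848, title 70·20 = 1400. Total weight = 7609.
x: (1581·92 + 3780·34 + 848·39 + 1400·52) / 7609 = 379844 / 7609 ≈ 49.92
y: (1581·217 + 3780·234 + 848·173 + 1400·20) / 7609 = 1402301 / 7609 ≈ 184.30
From (106, 95): dx = -56.08, dy = 89.30, so the distance is √(dx²+dy²) ≈ 105.44.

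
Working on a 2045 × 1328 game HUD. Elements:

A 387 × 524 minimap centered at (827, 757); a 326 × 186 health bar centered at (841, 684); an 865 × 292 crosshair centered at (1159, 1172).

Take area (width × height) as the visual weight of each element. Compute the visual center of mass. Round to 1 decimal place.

Areas → weights: minimap 387·524 = 202788, health bar 326·186 = 60636, crosshair 865·292 = 252580; Σw = 516004.
x-moment: 202788·827 + 60636·841 + 252580·1159 = 511440772; centroid 511440772/516004 ≈ 991.16.
y-moment: 202788·757 + 60636·684 + 252580·1172 = 491009300; centroid 491009300/516004 ≈ 951.56.

(991.2, 951.6)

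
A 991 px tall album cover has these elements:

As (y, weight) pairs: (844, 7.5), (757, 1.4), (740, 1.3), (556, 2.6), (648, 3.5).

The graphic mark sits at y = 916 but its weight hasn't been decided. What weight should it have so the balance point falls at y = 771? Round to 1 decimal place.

Existing Σw = 16.3 (7.5 + 1.4 + 1.3 + 2.6 + 3.5); existing moment 7.5·844 + 1.4·757 + 1.3·740 + 2.6·556 + 3.5·648 = 12065.4.
Set Σw·y/Σw = 771: (12065.4 + 916w) = 771·(16.3 + w).
Rearranging, w·(916 − 771) = 771·16.3 − 12065.4 = 501.9, so w ≈ 501.9/145 = 3.46.

w ≈ 3.5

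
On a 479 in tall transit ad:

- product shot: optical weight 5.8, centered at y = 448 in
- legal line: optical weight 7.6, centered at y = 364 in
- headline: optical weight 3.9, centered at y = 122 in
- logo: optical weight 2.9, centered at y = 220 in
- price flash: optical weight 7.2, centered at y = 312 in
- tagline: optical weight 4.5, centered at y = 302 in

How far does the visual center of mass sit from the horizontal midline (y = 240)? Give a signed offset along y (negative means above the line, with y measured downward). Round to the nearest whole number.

≈ 76 in

Total weight = 5.8 + 7.6 + 3.9 + 2.9 + 7.2 + 4.5 = 31.9.
y: moment 10084.0 / weight 31.9 ≈ 316.11
Difference: 316.11 − 240 ≈ 76.11.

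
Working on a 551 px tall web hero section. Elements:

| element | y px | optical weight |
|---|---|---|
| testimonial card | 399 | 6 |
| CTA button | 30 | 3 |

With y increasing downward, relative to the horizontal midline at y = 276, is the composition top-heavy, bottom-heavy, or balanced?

balanced

Weights sum to 6 + 3 = 9.
y-moment: 6·399 + 3·30 = 2484; centroid 2484/9 ≈ 276.00.
That equals the midline 276 — balanced.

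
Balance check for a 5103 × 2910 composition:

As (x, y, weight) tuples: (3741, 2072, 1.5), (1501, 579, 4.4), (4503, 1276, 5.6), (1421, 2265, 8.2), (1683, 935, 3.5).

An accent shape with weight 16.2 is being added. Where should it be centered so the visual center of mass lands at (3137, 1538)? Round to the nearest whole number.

(4236, 1602)

New total weight: (1.5 + 4.4 + 5.6 + 8.2 + 3.5) + 16.2 = 39.4.
x: target moment 39.4×3137 = 123597.8; current 1.5·3741 + 4.4·1501 + 5.6·4503 + 8.2·1421 + 3.5·1683 = 54975.4; the accent shape supplies 68622.4, so x = 68622.4/16.2 ≈ 4235.95.
y: target moment 39.4×1538 = 60597.2; current 1.5·2072 + 4.4·579 + 5.6·1276 + 8.2·2265 + 3.5·935 = 34646.7; the accent shape supplies 25950.5, so y = 25950.5/16.2 ≈ 1601.88.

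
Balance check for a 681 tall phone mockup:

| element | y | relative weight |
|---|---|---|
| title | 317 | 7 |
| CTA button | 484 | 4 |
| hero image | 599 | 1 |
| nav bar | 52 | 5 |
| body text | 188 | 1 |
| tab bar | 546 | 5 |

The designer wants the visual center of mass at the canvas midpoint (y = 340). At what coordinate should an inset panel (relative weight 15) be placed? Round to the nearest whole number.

With the inset panel, Σw becomes 7 + 4 + 1 + 5 + 1 + 5 + 15 = 38.
y: target moment 38×340 = 12920; current 7·317 + 4·484 + 1·599 + 5·52 + 1·188 + 5·546 = 7932; the inset panel supplies 4988, so y = 4988/15 ≈ 332.53.

y ≈ 333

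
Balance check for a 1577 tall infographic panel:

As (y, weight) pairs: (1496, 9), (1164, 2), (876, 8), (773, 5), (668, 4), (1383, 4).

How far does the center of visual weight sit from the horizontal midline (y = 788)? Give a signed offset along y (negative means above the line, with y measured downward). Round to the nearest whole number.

Total weight = 9 + 2 + 8 + 5 + 4 + 4 = 32.
Σw·y = 34869; ȳ = 34869/32 ≈ 1089.66.
Offset from y = 788: 1089.66 − 788 ≈ 301.66.

≈ 302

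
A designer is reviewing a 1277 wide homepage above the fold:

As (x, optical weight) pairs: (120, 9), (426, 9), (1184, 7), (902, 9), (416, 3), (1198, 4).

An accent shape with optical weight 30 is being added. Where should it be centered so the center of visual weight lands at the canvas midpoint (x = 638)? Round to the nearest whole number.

x ≈ 598

After adding the accent shape, total weight = 9 + 9 + 7 + 9 + 3 + 4 + 30 = 71.
x: need Σw·x = 71·638 = 45298. Existing = 9·120 + 9·426 + 7·1184 + 9·902 + 3·416 + 4·1198 = 27360. Remainder 17938 / 30 ≈ 597.93.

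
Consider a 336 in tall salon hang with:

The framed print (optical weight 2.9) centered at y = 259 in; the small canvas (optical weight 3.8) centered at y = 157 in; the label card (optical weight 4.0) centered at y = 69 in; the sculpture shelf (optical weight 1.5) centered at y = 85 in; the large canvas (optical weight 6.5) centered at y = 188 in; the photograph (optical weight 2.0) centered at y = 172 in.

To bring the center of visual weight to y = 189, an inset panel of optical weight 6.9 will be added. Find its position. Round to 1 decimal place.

With the inset panel, Σw becomes 2.9 + 3.8 + 4.0 + 1.5 + 6.5 + 2.0 + 6.9 = 27.6.
Along y: (3317.2 + 6.9·y) / 27.6 = 189 (existing moment 2.9·259 + 3.8·157 + 4.0·69 + 1.5·85 + 6.5·188 + 2.0·172 = 3317.2) ⇒ y = (5216.4 − 3317.2) / 6.9 ≈ 275.25.

y ≈ 275.2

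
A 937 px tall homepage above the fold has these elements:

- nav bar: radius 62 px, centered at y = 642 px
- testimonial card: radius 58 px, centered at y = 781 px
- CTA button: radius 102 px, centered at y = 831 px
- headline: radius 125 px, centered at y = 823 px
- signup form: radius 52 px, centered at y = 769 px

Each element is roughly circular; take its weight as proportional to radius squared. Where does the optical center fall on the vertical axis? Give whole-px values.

y ≈ 798

Weights ∝ r²: nav bar 62² = 3844, testimonial card 58² = 3364, CTA button 102² = 10404, headline 125² = 15625, signup form 52² = 2704; Σw = 35941.
Σw·y = 3844·642 + 3364·781 + 10404·831 + 15625·823 + 2704·769 = 28679607, so ȳ = 28679607/35941 ≈ 797.96.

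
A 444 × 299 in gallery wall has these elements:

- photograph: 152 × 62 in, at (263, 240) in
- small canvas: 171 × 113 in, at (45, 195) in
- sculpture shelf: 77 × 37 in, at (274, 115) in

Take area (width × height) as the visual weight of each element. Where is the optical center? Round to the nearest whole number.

Areas → weights: photograph 152·62 = 9424, small canvas 171·113 = 19323, sculpture shelf 77·37 = 2849; Σw = 31596.
x-moment: 9424·263 + 19323·45 + 2849·274 = 4128673; centroid 4128673/31596 ≈ 130.67.
y-moment: 9424·240 + 19323·195 + 2849·115 = 6357380; centroid 6357380/31596 ≈ 201.21.

(131, 201)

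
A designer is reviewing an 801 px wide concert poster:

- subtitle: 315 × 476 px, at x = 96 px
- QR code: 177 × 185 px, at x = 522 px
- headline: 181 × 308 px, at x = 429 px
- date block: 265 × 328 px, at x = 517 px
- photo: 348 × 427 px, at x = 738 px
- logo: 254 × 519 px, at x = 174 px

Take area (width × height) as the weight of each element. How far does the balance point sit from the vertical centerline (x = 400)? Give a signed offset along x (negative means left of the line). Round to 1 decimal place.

≈ -15.5 px

Areas → weights: subtitle 315·476 = 149940, QR code 177·185 = 32745, headline 181·308 = 55748, date block 265·328 = 86920, photo 348·427 = 148596, logo 254·519 = 131826; Σw = 605775.
x-moment: 149940·96 + 32745·522 + 55748·429 + 86920·517 + 148596·738 + 131826·174 = 232942234; centroid 232942234/605775 ≈ 384.54.
Difference: 384.54 − 400 ≈ -15.46.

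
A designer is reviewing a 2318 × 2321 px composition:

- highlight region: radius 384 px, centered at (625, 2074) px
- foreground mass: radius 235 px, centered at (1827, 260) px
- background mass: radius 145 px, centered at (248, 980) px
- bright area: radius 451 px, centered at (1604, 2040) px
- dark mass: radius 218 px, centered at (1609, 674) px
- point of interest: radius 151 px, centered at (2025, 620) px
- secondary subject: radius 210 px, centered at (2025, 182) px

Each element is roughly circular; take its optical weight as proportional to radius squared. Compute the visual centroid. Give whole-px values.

r² weights: highlight region 384² = 147456, foreground mass 235² = 55225, background mass 145² = 21025, bright area 451² = 203401, dark mass 218² = 47524, point of interest 151² = 22801, secondary subject 210² = 44100. Total = 541532.
Σw·x = 147456·625 + 55225·1827 + 21025·248 + 203401·1604 + 47524·1609 + 22801·2025 + 44100·2025 = 736466120, so x̄ = 736466120/541532 ≈ 1359.97.
Σw·y = 147456·2074 + 55225·260 + 21025·980 + 203401·2040 + 47524·674 + 22801·620 + 44100·182 = 809918780, so ȳ = 809918780/541532 ≈ 1495.61.

(1360, 1496)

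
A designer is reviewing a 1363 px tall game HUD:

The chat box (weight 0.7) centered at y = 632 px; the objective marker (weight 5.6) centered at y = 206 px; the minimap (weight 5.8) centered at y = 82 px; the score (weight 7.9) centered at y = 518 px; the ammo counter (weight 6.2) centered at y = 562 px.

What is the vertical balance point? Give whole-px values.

y ≈ 368

Weights sum to 0.7 + 5.6 + 5.8 + 7.9 + 6.2 = 26.2.
Σw·y = 0.7·632 + 5.6·206 + 5.8·82 + 7.9·518 + 6.2·562 = 9648.2, so ȳ = 9648.2/26.2 ≈ 368.25.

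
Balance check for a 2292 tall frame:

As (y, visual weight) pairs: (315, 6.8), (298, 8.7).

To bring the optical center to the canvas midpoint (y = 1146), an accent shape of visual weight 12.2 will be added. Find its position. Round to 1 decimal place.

y ≈ 2213.9

After adding the accent shape, total weight = 6.8 + 8.7 + 12.2 = 27.7.
Along y: (4734.6 + 12.2·y) / 27.7 = 1146 (existing moment 6.8·315 + 8.7·298 = 4734.6) ⇒ y = (31744.2 − 4734.6) / 12.2 ≈ 2213.90.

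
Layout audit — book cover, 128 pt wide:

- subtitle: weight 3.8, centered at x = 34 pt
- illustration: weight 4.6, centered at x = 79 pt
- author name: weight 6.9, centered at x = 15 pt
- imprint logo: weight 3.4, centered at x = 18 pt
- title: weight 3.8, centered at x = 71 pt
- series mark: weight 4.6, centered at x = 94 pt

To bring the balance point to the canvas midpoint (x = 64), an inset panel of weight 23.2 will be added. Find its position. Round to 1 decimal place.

x ≈ 80.2

After adding the inset panel, total weight = 3.8 + 4.6 + 6.9 + 3.4 + 3.8 + 4.6 + 23.2 = 50.3.
x: target moment 50.3×64 = 3219.2; current 3.8·34 + 4.6·79 + 6.9·15 + 3.4·18 + 3.8·71 + 4.6·94 = 1359.5; the inset panel supplies 1859.7, so x = 1859.7/23.2 ≈ 80.16.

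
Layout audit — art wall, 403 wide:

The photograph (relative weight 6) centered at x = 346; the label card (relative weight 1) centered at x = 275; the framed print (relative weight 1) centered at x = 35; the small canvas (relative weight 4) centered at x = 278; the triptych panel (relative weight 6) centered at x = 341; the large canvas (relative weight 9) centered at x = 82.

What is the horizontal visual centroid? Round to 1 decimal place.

Total weight = 6 + 1 + 1 + 4 + 6 + 9 = 27.
x: (6·346 + 1·275 + 1·35 + 4·278 + 6·341 + 9·82) / 27 = 6282 / 27 ≈ 232.67

x ≈ 232.7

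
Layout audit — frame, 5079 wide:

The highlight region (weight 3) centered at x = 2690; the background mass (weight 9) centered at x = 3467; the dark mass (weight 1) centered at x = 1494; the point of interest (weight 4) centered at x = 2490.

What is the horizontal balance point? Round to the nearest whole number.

Weights sum to 3 + 9 + 1 + 4 = 17.
x-moment: 3·2690 + 9·3467 + 1·1494 + 4·2490 = 50727; centroid 50727/17 ≈ 2983.94.

x ≈ 2984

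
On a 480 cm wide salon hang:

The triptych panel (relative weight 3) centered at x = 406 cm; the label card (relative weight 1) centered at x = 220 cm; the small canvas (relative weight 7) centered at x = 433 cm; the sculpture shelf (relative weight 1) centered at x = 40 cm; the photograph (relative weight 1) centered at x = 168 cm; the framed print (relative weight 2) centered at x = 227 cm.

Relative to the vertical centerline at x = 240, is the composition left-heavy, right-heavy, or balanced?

right-heavy

Weights sum to 3 + 1 + 7 + 1 + 1 + 2 = 15.
x-moment: 3·406 + 1·220 + 7·433 + 1·40 + 1·168 + 2·227 = 5131; centroid 5131/15 ≈ 342.07.
342.1 lies right of the midline 240, so the layout is right-heavy.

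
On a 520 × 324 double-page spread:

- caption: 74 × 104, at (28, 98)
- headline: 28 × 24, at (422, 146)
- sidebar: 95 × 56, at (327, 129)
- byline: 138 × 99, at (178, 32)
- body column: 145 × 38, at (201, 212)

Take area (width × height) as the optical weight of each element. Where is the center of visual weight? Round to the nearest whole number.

Areas → weights: caption 74·104 = 7696, headline 28·24 = 672, sidebar 95·56 = 5320, byline 138·99 = 13662, body column 145·38 = 5510; Σw = 32860.
Σw·x = 7696·28 + 672·422 + 5320·327 + 13662·178 + 5510·201 = 5778058, so x̄ = 5778058/32860 ≈ 175.84.
Σw·y = 7696·98 + 672·146 + 5320·129 + 13662·32 + 5510·212 = 3143904, so ȳ = 3143904/32860 ≈ 95.68.

(176, 96)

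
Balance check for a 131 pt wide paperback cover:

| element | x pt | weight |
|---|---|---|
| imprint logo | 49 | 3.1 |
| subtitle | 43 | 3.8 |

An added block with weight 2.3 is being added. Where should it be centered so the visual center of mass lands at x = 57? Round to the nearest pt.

x ≈ 91

After adding the added block, total weight = 3.1 + 3.8 + 2.3 = 9.2.
Along x: (315.3 + 2.3·x) / 9.2 = 57 (existing moment 3.1·49 + 3.8·43 = 315.3) ⇒ x = (524.4 − 315.3) / 2.3 ≈ 90.91.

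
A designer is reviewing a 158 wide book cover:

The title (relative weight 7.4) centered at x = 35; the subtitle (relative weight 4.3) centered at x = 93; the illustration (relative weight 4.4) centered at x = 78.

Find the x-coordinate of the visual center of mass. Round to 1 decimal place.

Total weight = 7.4 + 4.3 + 4.4 = 16.1.
Σw·x = 7.4·35 + 4.3·93 + 4.4·78 = 1002.1, so x̄ = 1002.1/16.1 ≈ 62.24.

x ≈ 62.2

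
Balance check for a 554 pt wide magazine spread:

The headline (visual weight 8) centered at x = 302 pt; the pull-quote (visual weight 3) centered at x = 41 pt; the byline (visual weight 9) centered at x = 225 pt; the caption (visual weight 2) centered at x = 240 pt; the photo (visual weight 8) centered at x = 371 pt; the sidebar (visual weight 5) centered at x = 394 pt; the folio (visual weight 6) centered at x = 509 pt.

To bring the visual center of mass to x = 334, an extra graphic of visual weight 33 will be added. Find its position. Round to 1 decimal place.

After adding the extra graphic, total weight = 8 + 3 + 9 + 2 + 8 + 5 + 6 + 33 = 74.
x: target moment 74×334 = 24716; current 8·302 + 3·41 + 9·225 + 2·240 + 8·371 + 5·394 + 6·509 = 13036; the extra graphic supplies 11680, so x = 11680/33 ≈ 353.94.

x ≈ 353.9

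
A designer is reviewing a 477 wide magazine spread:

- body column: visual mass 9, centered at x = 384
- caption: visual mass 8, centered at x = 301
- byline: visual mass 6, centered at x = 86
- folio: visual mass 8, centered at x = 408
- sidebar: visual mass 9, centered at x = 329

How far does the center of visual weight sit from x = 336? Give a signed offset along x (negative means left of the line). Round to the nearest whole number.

Σw = 9 + 8 + 6 + 8 + 9 = 40.
x: (9·384 + 8·301 + 6·86 + 8·408 + 9·329) / 40 = 12605 / 40 ≈ 315.12
Difference: 315.12 − 336 ≈ -20.88.

≈ -21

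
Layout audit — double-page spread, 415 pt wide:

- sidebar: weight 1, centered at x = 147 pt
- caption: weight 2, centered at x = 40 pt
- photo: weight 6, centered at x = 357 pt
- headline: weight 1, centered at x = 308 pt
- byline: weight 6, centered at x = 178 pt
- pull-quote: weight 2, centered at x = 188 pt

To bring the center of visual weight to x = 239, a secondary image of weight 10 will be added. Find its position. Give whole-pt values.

x ≈ 257

New total weight: (1 + 2 + 6 + 1 + 6 + 2) + 10 = 28.
x: need Σw·x = 28·239 = 6692. Existing = 1·147 + 2·40 + 6·357 + 1·308 + 6·178 + 2·188 = 4121. Remainder 2571 / 10 ≈ 257.10.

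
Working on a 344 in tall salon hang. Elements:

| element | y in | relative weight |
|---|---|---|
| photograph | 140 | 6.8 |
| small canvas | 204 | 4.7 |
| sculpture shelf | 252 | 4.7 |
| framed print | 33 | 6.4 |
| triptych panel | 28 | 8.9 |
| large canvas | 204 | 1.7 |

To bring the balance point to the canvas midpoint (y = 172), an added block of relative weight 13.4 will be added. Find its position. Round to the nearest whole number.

y ≈ 307

With the added block, Σw becomes 6.8 + 4.7 + 4.7 + 6.4 + 8.9 + 1.7 + 13.4 = 46.6.
y: target moment 46.6×172 = 8015.2; current 6.8·140 + 4.7·204 + 4.7·252 + 6.4·33 + 8.9·28 + 1.7·204 = 3902.4; the added block supplies 4112.8, so y = 4112.8/13.4 ≈ 306.93.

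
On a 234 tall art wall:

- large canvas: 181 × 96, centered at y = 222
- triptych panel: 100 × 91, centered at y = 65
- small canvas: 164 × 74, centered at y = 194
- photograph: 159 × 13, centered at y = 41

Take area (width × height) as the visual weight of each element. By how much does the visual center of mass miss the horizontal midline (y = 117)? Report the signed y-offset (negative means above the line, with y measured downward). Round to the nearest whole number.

≈ 52

Taking area as weight: large canvas 181·96 = 17376, triptych panel 100·91 = 9100, small canvas 164·74 = 12136, photograph 159·13 = 2067. Sum 40679.
Σw·y = 17376·222 + 9100·65 + 12136·194 + 2067·41 = 6888103, so ȳ = 6888103/40679 ≈ 169.33.
Difference: 169.33 − 117 ≈ 52.33.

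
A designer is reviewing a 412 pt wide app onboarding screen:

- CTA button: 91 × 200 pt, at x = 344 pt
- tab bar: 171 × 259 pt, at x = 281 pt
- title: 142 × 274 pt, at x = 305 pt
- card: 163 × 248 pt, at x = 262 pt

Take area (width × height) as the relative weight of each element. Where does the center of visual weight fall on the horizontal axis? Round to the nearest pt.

x ≈ 290

Areas → weights: CTA button 91·200 = 18200, tab bar 171·259 = 44289, title 142·274 = 38908, card 163·248 = 40424; Σw = 141821.
x-moment: 18200·344 + 44289·281 + 38908·305 + 40424·262 = 41164037; centroid 41164037/141821 ≈ 290.25.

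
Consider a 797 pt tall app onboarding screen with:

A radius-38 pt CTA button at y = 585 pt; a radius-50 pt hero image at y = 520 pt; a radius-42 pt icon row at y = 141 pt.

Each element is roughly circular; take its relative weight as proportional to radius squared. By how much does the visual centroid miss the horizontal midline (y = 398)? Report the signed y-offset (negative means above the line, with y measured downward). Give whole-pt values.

Weights ∝ r²: CTA button 38² = 1444, hero image 50² = 2500, icon row 42² = 1764; Σw = 5708.
Σw·y = 1444·585 + 2500·520 + 1764·141 = 2393464, so ȳ = 2393464/5708 ≈ 419.32.
Offset from y = 398: 419.32 − 398 ≈ 21.32.

≈ 21 pt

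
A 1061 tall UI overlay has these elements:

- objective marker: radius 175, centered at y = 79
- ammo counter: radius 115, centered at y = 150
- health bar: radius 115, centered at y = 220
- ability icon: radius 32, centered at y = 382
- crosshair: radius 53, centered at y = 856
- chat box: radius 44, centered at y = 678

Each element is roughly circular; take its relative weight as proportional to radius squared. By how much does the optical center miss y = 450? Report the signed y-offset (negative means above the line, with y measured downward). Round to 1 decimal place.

≈ -268.3

Weights ∝ r²: objective marker 175² = 30625, ammo counter 115² = 13225, health bar 115² = 13225, ability icon 32² = 1024, crosshair 53² = 2809, chat box 44² = 1936; Σw = 62844.
Σw·y = 11420905; ȳ = 11420905/62844 ≈ 181.73.
Difference: 181.73 − 450 ≈ -268.27.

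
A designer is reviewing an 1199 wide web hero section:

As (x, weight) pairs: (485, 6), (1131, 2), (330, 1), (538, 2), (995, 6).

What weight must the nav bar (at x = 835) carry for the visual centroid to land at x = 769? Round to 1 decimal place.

w ≈ 8.0

Known weights sum to 6 + 2 + 1 + 2 + 6 = 17; their moment is 6·485 + 2·1131 + 1·330 + 2·538 + 6·995 = 12548.
For the centroid to hit 769: (12548 + w·835) / (17 + w) = 769.
Solving: w = (769·17 − 12548) / (835 − 769) = 525 / 66 ≈ 7.95.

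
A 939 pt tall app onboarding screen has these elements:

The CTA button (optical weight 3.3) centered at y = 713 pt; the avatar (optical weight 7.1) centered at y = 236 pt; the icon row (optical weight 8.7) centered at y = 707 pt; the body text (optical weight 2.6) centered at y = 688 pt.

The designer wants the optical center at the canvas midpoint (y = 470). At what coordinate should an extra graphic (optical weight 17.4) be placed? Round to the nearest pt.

y ≈ 368

With the extra graphic, Σw becomes 3.3 + 7.1 + 8.7 + 2.6 + 17.4 = 39.1.
Along y: (11968.2 + 17.4·y) / 39.1 = 470 (existing moment 3.3·713 + 7.1·236 + 8.7·707 + 2.6·688 = 11968.2) ⇒ y = (18377.0 − 11968.2) / 17.4 ≈ 368.32.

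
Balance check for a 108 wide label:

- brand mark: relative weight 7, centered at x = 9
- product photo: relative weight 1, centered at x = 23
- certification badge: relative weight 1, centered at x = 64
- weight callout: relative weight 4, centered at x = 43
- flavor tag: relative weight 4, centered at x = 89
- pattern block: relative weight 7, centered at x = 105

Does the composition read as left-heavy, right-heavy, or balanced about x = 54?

Σw = 7 + 1 + 1 + 4 + 4 + 7 = 24.
Σw·x = 1413; x̄ = 1413/24 ≈ 58.88.
58.9 vs midline 54 → right-heavy.

right-heavy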